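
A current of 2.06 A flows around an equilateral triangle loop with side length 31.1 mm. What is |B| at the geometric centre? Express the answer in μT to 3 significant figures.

B ≈ 119 μT

Each side is a finite straight segment at perpendicular distance d = a/(2 tan(π/3)) = 0.008978 m from the centre, with end-angles ±π/3.
One side contributes B₁ = (μ₀I/4πd)·2 sin(π/3) = 3.97×10⁻⁵ T.
All 3 sides add in the same direction: B = 3 × 3.97×10⁻⁵ = 1.19×10⁻⁴ T.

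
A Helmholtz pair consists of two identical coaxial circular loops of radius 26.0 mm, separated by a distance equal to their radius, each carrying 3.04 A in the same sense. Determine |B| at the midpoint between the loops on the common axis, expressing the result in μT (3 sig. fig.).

Each loop contributes B = μ₀IR²/[2(R²+z²)^(3/2)] on the axis, with z measured from that loop.
Loop 1 (z = 0.013 m): B₁ = 5.26×10⁻⁵ T. Loop 2 (z = 0.013 m): B₂ = 5.26×10⁻⁵ T.
The fields add: B = B₁ + B₂ = 1.05×10⁻⁴ T.

B ≈ 105 μT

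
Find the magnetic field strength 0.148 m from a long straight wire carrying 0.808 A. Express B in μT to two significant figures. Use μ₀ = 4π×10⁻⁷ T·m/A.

B ≈ 1.1 μT

For an infinitely long straight wire, B = μ₀I/(2πd).
B = (4π×10⁻⁷ × 0.808) / (2π × 0.148) = 1.09×10⁻⁶ T.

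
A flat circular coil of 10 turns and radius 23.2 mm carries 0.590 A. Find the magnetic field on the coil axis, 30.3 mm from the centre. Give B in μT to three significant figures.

B ≈ 35.9 μT

For an N-turn flat coil, B = Nμ₀IR²/[2(R²+z²)^(3/2)] with R = 0.0232 m, z = 0.0303 m.
B = 10 × 3.59×10⁻⁶ T = 3.59×10⁻⁵ T.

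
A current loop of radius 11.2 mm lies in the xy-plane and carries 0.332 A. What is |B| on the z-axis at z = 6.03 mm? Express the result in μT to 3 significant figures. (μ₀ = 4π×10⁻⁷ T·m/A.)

On the axis of a circular loop, B = μ₀IR² / [2(R²+z²)^(3/2)].
R² + z² = (0.0112)² + (0.00603)² = 0.0001618 m², and (R²+z²)^(3/2) = 2.06×10⁻⁶ m³.
B = (4π×10⁻⁷ × 0.332 × 0.0001254) / (2 × 2.06×10⁻⁶) = 1.27×10⁻⁵ T.

B ≈ 12.7 μT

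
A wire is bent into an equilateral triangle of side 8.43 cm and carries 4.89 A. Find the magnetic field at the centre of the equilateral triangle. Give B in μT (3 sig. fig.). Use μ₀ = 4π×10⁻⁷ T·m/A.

B ≈ 104 μT

Each side is a finite straight segment at perpendicular distance d = a/(2 tan(π/3)) = 0.02434 m from the centre, with end-angles ±π/3.
One side contributes B₁ = (μ₀I/4πd)·2 sin(π/3) = 3.48×10⁻⁵ T.
All 3 sides add in the same direction: B = 3 × 3.48×10⁻⁵ = 1.04×10⁻⁴ T.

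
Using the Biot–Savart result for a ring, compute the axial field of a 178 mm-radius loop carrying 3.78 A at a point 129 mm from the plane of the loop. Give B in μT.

On the axis of a circular loop, B = μ₀IR² / [2(R²+z²)^(3/2)].
R² + z² = (0.178)² + (0.129)² = 0.04832 m², and (R²+z²)^(3/2) = 1.06×10⁻² m³.
B = (4π×10⁻⁷ × 3.78 × 0.03168) / (2 × 1.06×10⁻²) = 7.08×10⁻⁶ T.

B ≈ 7.08 μT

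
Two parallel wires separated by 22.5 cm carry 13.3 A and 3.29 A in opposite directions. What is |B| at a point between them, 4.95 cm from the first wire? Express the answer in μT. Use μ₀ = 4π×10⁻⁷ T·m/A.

Each long wire gives B = μ₀I/(2πd). Distances are d₁ = 0.0495 m and d₂ = 0.1755 m.
B₁ = 5.37×10⁻⁵ T, B₂ = 3.75×10⁻⁶ T.
Between antiparallel currents both contributions point the same way, so they add. B = B₁ + B₂ = 5.37×10⁻⁵ + 3.75×10⁻⁶ = 5.75×10⁻⁵ T.

B ≈ 57.5 μT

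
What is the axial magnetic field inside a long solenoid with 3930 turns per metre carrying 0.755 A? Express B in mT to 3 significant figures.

B ≈ 3.73 mT

Inside a long solenoid, B = μ₀nI with n = 3930 turns/m.
B = 4π×10⁻⁷ × 3930 × 0.755 = 3.73×10⁻³ T.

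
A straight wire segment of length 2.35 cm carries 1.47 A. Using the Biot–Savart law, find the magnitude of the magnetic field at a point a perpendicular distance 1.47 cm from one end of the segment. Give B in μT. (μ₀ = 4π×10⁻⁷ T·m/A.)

For a finite straight segment, B = (μ₀I/4πd)(sinθ₁ + sinθ₂), where θ₁, θ₂ are the angles from the perpendicular to each end.
The perpendicular foot is at one end, so the two end-offsets along the wire are 0 and L = 0.0235 m.
sinθ₁ = 0/√(0²+0.0147²) = 0.0000; sinθ₂ = 0.0235/√(0.0235²+0.0147²) = 0.8478.
B = (4π×10⁻⁷ × 1.47) / (4π × 0.0147) × (0.0000 + 0.8478) = 8.48×10⁻⁶ T.

B ≈ 8.48 μT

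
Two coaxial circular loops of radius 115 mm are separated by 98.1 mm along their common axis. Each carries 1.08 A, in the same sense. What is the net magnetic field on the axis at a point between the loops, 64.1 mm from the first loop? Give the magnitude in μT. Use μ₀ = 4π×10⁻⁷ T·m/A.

Each loop contributes B = μ₀IR²/[2(R²+z²)^(3/2)] on the axis, with z measured from that loop.
Loop 1 (z = 0.0641 m): B₁ = 3.93×10⁻⁶ T. Loop 2 (z = 0.034 m): B₂ = 5.20×10⁻⁶ T.
The fields add: B = B₁ + B₂ = 9.14×10⁻⁶ T.

B ≈ 9.14 μT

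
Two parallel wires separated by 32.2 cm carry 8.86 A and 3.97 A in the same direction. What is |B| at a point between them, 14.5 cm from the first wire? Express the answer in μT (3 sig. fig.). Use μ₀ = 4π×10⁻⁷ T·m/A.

B ≈ 7.73 μT

Each long wire gives B = μ₀I/(2πd). Distances are d₁ = 0.145 m and d₂ = 0.177 m.
B₁ = 1.22×10⁻⁵ T, B₂ = 4.49×10⁻⁶ T.
Between parallel currents the two contributions point in opposite directions, so they subtract. B = |B₁ − B₂| = |1.22×10⁻⁵ − 4.49×10⁻⁶| = 7.73×10⁻⁶ T.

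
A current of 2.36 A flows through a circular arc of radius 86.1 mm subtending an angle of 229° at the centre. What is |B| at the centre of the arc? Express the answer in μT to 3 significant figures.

The Biot–Savart field of a circular arc at its centre is B = μ₀Iφ/(4πR), with φ = 3.997 rad.
B = (4π×10⁻⁷ × 2.36 × 3.997) / (4π × 0.0861) = 1.10×10⁻⁵ T.

B ≈ 11.0 μT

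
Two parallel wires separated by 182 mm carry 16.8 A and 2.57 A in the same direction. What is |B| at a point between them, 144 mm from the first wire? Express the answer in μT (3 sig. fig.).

Each long wire gives B = μ₀I/(2πd). Distances are d₁ = 0.144 m and d₂ = 0.038 m.
B₁ = 2.33×10⁻⁵ T, B₂ = 1.35×10⁻⁵ T.
Between parallel currents the two contributions point in opposite directions, so they subtract. B = |B₁ − B₂| = |2.33×10⁻⁵ − 1.35×10⁻⁵| = 9.81×10⁻⁶ T.

B ≈ 9.81 μT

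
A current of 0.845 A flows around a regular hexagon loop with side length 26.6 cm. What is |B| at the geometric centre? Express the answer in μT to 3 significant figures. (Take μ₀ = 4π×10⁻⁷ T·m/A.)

B ≈ 2.20 μT

Each side is a finite straight segment at perpendicular distance d = a/(2 tan(π/6)) = 0.2304 m from the centre, with end-angles ±π/6.
One side contributes B₁ = (μ₀I/4πd)·2 sin(π/6) = 3.67×10⁻⁷ T.
All 6 sides add in the same direction: B = 6 × 3.67×10⁻⁷ = 2.20×10⁻⁶ T.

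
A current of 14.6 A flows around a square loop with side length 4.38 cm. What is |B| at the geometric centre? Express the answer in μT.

Each side is a finite straight segment at perpendicular distance d = a/(2 tan(π/4)) = 0.0219 m from the centre, with end-angles ±π/4.
One side contributes B₁ = (μ₀I/4πd)·2 sin(π/4) = 9.43×10⁻⁵ T.
All 4 sides add in the same direction: B = 4 × 9.43×10⁻⁵ = 3.77×10⁻⁴ T.

B ≈ 377 μT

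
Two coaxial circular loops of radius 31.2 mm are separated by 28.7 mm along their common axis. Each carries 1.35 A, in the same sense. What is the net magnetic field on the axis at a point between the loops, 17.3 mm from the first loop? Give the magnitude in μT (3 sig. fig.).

B ≈ 40.7 μT

Each loop contributes B = μ₀IR²/[2(R²+z²)^(3/2)] on the axis, with z measured from that loop.
Loop 1 (z = 0.0173 m): B₁ = 1.82×10⁻⁵ T. Loop 2 (z = 0.0114 m): B₂ = 2.25×10⁻⁵ T.
The fields add: B = B₁ + B₂ = 4.07×10⁻⁵ T.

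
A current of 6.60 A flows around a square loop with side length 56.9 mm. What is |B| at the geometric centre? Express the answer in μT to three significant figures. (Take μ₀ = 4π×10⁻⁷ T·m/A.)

B ≈ 131 μT

Each side is a finite straight segment at perpendicular distance d = a/(2 tan(π/4)) = 0.02845 m from the centre, with end-angles ±π/4.
One side contributes B₁ = (μ₀I/4πd)·2 sin(π/4) = 3.28×10⁻⁵ T.
All 4 sides add in the same direction: B = 4 × 3.28×10⁻⁵ = 1.31×10⁻⁴ T.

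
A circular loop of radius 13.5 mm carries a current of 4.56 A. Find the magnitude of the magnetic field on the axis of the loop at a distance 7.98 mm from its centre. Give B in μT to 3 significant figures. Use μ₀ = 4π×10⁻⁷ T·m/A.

B ≈ 135 μT

On the axis of a circular loop, B = μ₀IR² / [2(R²+z²)^(3/2)].
R² + z² = (0.0135)² + (0.00798)² = 0.0002459 m², and (R²+z²)^(3/2) = 3.86×10⁻⁶ m³.
B = (4π×10⁻⁷ × 4.56 × 0.0001822) / (2 × 3.86×10⁻⁶) = 1.35×10⁻⁴ T.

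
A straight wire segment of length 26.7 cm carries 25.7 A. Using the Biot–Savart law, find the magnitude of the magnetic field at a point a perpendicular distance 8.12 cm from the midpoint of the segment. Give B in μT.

B ≈ 54.1 μT

For a finite straight segment, B = (μ₀I/4πd)(sinθ₁ + sinθ₂), where θ₁, θ₂ are the angles from the perpendicular to each end.
The perpendicular from the point meets the wire at its midpoint, so each end is L/2 = 0.1335 m away along the wire.
sinθ₁ = 0.1335/√(0.1335²+0.0812²) = 0.8544; sinθ₂ = 0.1335/√(0.1335²+0.0812²) = 0.8544.
B = (4π×10⁻⁷ × 25.7) / (4π × 0.0812) × (0.8544 + 0.8544) = 5.41×10⁻⁵ T.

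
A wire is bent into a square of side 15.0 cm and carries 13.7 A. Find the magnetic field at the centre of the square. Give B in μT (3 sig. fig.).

Each side is a finite straight segment at perpendicular distance d = a/(2 tan(π/4)) = 0.075 m from the centre, with end-angles ±π/4.
One side contributes B₁ = (μ₀I/4πd)·2 sin(π/4) = 2.58×10⁻⁵ T.
All 4 sides add in the same direction: B = 4 × 2.58×10⁻⁵ = 1.03×10⁻⁴ T.

B ≈ 103 μT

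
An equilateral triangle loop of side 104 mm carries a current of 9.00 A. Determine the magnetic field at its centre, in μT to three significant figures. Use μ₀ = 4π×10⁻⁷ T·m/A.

Each side is a finite straight segment at perpendicular distance d = a/(2 tan(π/3)) = 0.03002 m from the centre, with end-angles ±π/3.
One side contributes B₁ = (μ₀I/4πd)·2 sin(π/3) = 5.19×10⁻⁵ T.
All 3 sides add in the same direction: B = 3 × 5.19×10⁻⁵ = 1.56×10⁻⁴ T.

B ≈ 156 μT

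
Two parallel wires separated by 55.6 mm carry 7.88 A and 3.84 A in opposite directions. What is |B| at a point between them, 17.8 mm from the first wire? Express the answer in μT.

Each long wire gives B = μ₀I/(2πd). Distances are d₁ = 0.0178 m and d₂ = 0.0378 m.
B₁ = 8.85×10⁻⁵ T, B₂ = 2.03×10⁻⁵ T.
Between antiparallel currents both contributions point the same way, so they add. B = B₁ + B₂ = 8.85×10⁻⁵ + 2.03×10⁻⁵ = 1.09×10⁻⁴ T.

B ≈ 109 μT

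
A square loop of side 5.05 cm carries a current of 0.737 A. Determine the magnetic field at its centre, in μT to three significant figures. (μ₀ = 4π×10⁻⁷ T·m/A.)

B ≈ 16.5 μT

Each side is a finite straight segment at perpendicular distance d = a/(2 tan(π/4)) = 0.02525 m from the centre, with end-angles ±π/4.
One side contributes B₁ = (μ₀I/4πd)·2 sin(π/4) = 4.13×10⁻⁶ T.
All 4 sides add in the same direction: B = 4 × 4.13×10⁻⁶ = 1.65×10⁻⁵ T.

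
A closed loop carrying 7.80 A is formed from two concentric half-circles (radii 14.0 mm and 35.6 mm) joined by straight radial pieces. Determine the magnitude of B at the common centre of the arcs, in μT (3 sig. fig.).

The radial connectors point toward the centre, so dl × r̂ = 0 and they contribute nothing.
Each semicircle gives μ₀I/(4R): inner arc 1.75×10⁻⁴ T, outer arc 6.88×10⁻⁵ T.
The two arcs carry current in opposite angular senses, so their fields oppose: B = |1.75×10⁻⁴ − 6.88×10⁻⁵| = 1.06×10⁻⁴ T.

B ≈ 106 μT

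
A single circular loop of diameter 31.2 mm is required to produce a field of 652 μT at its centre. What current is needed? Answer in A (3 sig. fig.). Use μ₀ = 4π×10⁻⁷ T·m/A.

At the centre of a circular loop B = μ₀I/(2R), so I = 2RB/μ₀.
With R = 0.0156 m, I = 2 × 0.0156 × 6.52×10⁻⁴ / (4π×10⁻⁷) = 16.2 A.

I ≈ 16.2 A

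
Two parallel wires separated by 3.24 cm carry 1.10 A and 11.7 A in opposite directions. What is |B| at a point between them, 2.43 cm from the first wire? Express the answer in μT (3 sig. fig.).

B ≈ 298 μT

Each long wire gives B = μ₀I/(2πd). Distances are d₁ = 0.0243 m and d₂ = 0.0081 m.
B₁ = 9.05×10⁻⁶ T, B₂ = 2.89×10⁻⁴ T.
Between antiparallel currents both contributions point the same way, so they add. B = B₁ + B₂ = 9.05×10⁻⁶ + 2.89×10⁻⁴ = 2.98×10⁻⁴ T.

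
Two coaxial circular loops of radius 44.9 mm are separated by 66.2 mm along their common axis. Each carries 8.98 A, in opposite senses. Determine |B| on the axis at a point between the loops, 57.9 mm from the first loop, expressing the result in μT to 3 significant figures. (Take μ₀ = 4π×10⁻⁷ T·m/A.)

B ≈ 90.6 μT

Each loop contributes B = μ₀IR²/[2(R²+z²)^(3/2)] on the axis, with z measured from that loop.
Loop 1 (z = 0.0579 m): B₁ = 2.89×10⁻⁵ T. Loop 2 (z = 0.0083 m): B₂ = 1.19×10⁻⁴ T.
The fields oppose: B = |B₁ − B₂| = 9.06×10⁻⁵ T.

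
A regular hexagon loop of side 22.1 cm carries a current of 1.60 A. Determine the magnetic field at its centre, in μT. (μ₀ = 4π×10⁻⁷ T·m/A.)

Each side is a finite straight segment at perpendicular distance d = a/(2 tan(π/6)) = 0.1914 m from the centre, with end-angles ±π/6.
One side contributes B₁ = (μ₀I/4πd)·2 sin(π/6) = 8.36×10⁻⁷ T.
All 6 sides add in the same direction: B = 6 × 8.36×10⁻⁷ = 5.02×10⁻⁶ T.

B ≈ 5.02 μT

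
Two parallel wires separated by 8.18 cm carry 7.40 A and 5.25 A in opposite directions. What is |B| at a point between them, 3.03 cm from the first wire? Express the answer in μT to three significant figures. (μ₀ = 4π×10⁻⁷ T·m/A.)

B ≈ 69.2 μT

Each long wire gives B = μ₀I/(2πd). Distances are d₁ = 0.0303 m and d₂ = 0.0515 m.
B₁ = 4.88×10⁻⁵ T, B₂ = 2.04×10⁻⁵ T.
Between antiparallel currents both contributions point the same way, so they add. B = B₁ + B₂ = 4.88×10⁻⁵ + 2.04×10⁻⁵ = 6.92×10⁻⁵ T.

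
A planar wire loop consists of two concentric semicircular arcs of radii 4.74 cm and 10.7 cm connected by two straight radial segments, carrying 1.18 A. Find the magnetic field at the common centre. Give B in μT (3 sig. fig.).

The radial connectors point toward the centre, so dl × r̂ = 0 and they contribute nothing.
Each semicircle gives μ₀I/(4R): inner arc 7.82×10⁻⁶ T, outer arc 3.46×10⁻⁶ T.
The two arcs carry current in opposite angular senses, so their fields oppose: B = |7.82×10⁻⁶ − 3.46×10⁻⁶| = 4.36×10⁻⁶ T.

B ≈ 4.36 μT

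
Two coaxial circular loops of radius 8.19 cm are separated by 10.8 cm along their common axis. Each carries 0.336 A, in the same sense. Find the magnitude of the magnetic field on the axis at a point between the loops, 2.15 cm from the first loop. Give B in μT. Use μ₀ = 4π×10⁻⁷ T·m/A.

B ≈ 3.17 μT

Each loop contributes B = μ₀IR²/[2(R²+z²)^(3/2)] on the axis, with z measured from that loop.
Loop 1 (z = 0.0215 m): B₁ = 2.33×10⁻⁶ T. Loop 2 (z = 0.0865 m): B₂ = 8.38×10⁻⁷ T.
The fields add: B = B₁ + B₂ = 3.17×10⁻⁶ T.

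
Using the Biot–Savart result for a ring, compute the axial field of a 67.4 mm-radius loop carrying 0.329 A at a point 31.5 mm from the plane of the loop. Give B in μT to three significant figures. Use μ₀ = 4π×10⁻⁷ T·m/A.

On the axis of a circular loop, B = μ₀IR² / [2(R²+z²)^(3/2)].
R² + z² = (0.0674)² + (0.0315)² = 0.005535 m², and (R²+z²)^(3/2) = 4.12×10⁻⁴ m³.
B = (4π×10⁻⁷ × 0.329 × 0.004543) / (2 × 4.12×10⁻⁴) = 2.28×10⁻⁶ T.

B ≈ 2.28 μT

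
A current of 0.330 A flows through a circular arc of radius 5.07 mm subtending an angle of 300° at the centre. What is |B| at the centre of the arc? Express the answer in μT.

B ≈ 34.1 μT

The Biot–Savart field of a circular arc at its centre is B = μ₀Iφ/(4πR), with φ = 5.236 rad.
B = (4π×10⁻⁷ × 0.330 × 5.236) / (4π × 0.00507) = 3.41×10⁻⁵ T.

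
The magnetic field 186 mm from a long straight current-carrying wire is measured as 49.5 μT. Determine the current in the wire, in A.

I ≈ 46.0 A

For a long straight wire B = μ₀I/(2πd), so I = 2πdB/μ₀.
I = 2π × 0.186 × 4.95×10⁻⁵ / (4π×10⁻⁷) = 46.0 A.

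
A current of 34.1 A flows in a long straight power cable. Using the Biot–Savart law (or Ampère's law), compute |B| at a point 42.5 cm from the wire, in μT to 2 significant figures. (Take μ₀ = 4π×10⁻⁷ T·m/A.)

B ≈ 16 μT

For an infinitely long straight wire, B = μ₀I/(2πd).
B = (4π×10⁻⁷ × 34.1) / (2π × 0.425) = 1.60×10⁻⁵ T.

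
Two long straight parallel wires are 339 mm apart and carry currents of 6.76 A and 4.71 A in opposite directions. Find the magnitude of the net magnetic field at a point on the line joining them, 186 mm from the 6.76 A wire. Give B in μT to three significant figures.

Each long wire gives B = μ₀I/(2πd). Distances are d₁ = 0.186 m and d₂ = 0.153 m.
B₁ = 7.27×10⁻⁶ T, B₂ = 6.16×10⁻⁶ T.
Between antiparallel currents both contributions point the same way, so they add. B = B₁ + B₂ = 7.27×10⁻⁶ + 6.16×10⁻⁶ = 1.34×10⁻⁵ T.

B ≈ 13.4 μT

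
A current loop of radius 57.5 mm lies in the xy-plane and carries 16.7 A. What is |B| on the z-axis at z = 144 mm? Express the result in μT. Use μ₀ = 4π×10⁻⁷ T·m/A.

On the axis of a circular loop, B = μ₀IR² / [2(R²+z²)^(3/2)].
R² + z² = (0.0575)² + (0.144)² = 0.02404 m², and (R²+z²)^(3/2) = 3.73×10⁻³ m³.
B = (4π×10⁻⁷ × 16.7 × 0.003306) / (2 × 3.73×10⁻³) = 9.31×10⁻⁶ T.

B ≈ 9.31 μT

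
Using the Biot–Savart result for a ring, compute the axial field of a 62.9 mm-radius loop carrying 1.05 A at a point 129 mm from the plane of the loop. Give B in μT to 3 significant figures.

B ≈ 0.883 μT

On the axis of a circular loop, B = μ₀IR² / [2(R²+z²)^(3/2)].
R² + z² = (0.0629)² + (0.129)² = 0.0206 m², and (R²+z²)^(3/2) = 2.96×10⁻³ m³.
B = (4π×10⁻⁷ × 1.05 × 0.003956) / (2 × 2.96×10⁻³) = 8.83×10⁻⁷ T.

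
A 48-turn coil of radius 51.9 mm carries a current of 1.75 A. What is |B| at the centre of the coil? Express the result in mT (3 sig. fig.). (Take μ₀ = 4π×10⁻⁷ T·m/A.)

B ≈ 1.02 mT

For an N-turn flat coil, B = Nμ₀I/(2R) with R = 0.0519 m.
B = 48 × 2.12×10⁻⁵ T = 1.02×10⁻³ T.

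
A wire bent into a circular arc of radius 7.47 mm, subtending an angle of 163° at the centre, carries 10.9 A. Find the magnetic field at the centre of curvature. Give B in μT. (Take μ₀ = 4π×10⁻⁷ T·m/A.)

B ≈ 415 μT

The Biot–Savart field of a circular arc at its centre is B = μ₀Iφ/(4πR), with φ = 2.845 rad.
B = (4π×10⁻⁷ × 10.9 × 2.845) / (4π × 0.00747) = 4.15×10⁻⁴ T.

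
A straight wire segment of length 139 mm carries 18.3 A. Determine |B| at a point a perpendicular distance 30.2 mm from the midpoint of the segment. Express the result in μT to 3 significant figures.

For a finite straight segment, B = (μ₀I/4πd)(sinθ₁ + sinθ₂), where θ₁, θ₂ are the angles from the perpendicular to each end.
The perpendicular from the point meets the wire at its midpoint, so each end is L/2 = 0.0695 m away along the wire.
sinθ₁ = 0.0695/√(0.0695²+0.0302²) = 0.9172; sinθ₂ = 0.0695/√(0.0695²+0.0302²) = 0.9172.
B = (4π×10⁻⁷ × 18.3) / (4π × 0.0302) × (0.9172 + 0.9172) = 1.11×10⁻⁴ T.

B ≈ 111 μT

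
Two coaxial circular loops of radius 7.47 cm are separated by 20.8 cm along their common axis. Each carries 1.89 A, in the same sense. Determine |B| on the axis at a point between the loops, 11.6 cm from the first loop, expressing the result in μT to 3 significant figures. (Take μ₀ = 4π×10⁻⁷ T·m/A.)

B ≈ 6.50 μT

Each loop contributes B = μ₀IR²/[2(R²+z²)^(3/2)] on the axis, with z measured from that loop.
Loop 1 (z = 0.116 m): B₁ = 2.52×10⁻⁶ T. Loop 2 (z = 0.092 m): B₂ = 3.98×10⁻⁶ T.
The fields add: B = B₁ + B₂ = 6.50×10⁻⁶ T.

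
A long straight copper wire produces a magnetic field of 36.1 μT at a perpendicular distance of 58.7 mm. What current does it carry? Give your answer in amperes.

For a long straight wire B = μ₀I/(2πd), so I = 2πdB/μ₀.
I = 2π × 0.0587 × 3.61×10⁻⁵ / (4π×10⁻⁷) = 10.6 A.

I ≈ 10.6 A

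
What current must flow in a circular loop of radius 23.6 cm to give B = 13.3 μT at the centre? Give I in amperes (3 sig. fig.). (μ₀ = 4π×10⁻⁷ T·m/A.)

I ≈ 5.00 A

At the centre of a circular loop B = μ₀I/(2R), so I = 2RB/μ₀.
With R = 0.236 m, I = 2 × 0.236 × 1.33×10⁻⁵ / (4π×10⁻⁷) = 5.00 A.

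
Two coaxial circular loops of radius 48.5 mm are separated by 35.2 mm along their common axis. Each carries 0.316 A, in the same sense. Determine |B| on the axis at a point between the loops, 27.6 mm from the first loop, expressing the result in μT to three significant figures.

Each loop contributes B = μ₀IR²/[2(R²+z²)^(3/2)] on the axis, with z measured from that loop.
Loop 1 (z = 0.0276 m): B₁ = 2.69×10⁻⁶ T. Loop 2 (z = 0.0076 m): B₂ = 3.95×10⁻⁶ T.
The fields add: B = B₁ + B₂ = 6.64×10⁻⁶ T.

B ≈ 6.64 μT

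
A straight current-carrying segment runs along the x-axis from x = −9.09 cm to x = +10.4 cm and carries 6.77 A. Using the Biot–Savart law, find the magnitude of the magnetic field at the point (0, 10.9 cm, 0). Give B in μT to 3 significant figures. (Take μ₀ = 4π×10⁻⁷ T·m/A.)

For a finite straight segment, B = (μ₀I/4πd)(sinθ₁ + sinθ₂), where θ₁, θ₂ are the angles from the perpendicular to each end.
The perpendicular distance is d = 0.109 m; the end-offsets along the wire are a = 0.0909 m and b = 0.104 m.
sinθ₁ = 0.0909/√(0.0909²+0.109²) = 0.6405; sinθ₂ = 0.104/√(0.104²+0.109²) = 0.6903.
B = (4π×10⁻⁷ × 6.77) / (4π × 0.109) × (0.6405 + 0.6903) = 8.27×10⁻⁶ T.

B ≈ 8.27 μT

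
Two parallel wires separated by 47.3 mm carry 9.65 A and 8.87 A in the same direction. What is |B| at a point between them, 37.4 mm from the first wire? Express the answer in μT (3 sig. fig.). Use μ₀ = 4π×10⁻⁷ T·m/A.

B ≈ 128 μT

Each long wire gives B = μ₀I/(2πd). Distances are d₁ = 0.0374 m and d₂ = 0.0099 m.
B₁ = 5.16×10⁻⁵ T, B₂ = 1.79×10⁻⁴ T.
Between parallel currents the two contributions point in opposite directions, so they subtract. B = |B₁ − B₂| = |5.16×10⁻⁵ − 1.79×10⁻⁴| = 1.28×10⁻⁴ T.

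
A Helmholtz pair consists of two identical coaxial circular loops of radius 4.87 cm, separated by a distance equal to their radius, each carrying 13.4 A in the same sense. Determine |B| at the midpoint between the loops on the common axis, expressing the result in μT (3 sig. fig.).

Each loop contributes B = μ₀IR²/[2(R²+z²)^(3/2)] on the axis, with z measured from that loop.
Loop 1 (z = 0.02435 m): B₁ = 1.24×10⁻⁴ T. Loop 2 (z = 0.02435 m): B₂ = 1.24×10⁻⁴ T.
The fields add: B = B₁ + B₂ = 2.47×10⁻⁴ T.

B ≈ 247 μT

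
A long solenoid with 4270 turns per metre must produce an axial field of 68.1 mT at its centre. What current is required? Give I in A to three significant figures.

Inside a long solenoid B = μ₀nI with n = 4270 m⁻¹, so I = B/(μ₀n).
I = 6.81×10⁻² / (4π×10⁻⁷ × 4270) = 12.7 A.

I ≈ 12.7 A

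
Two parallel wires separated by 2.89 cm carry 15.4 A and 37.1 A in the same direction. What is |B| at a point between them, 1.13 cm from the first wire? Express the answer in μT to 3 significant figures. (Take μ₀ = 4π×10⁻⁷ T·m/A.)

B ≈ 149 μT

Each long wire gives B = μ₀I/(2πd). Distances are d₁ = 0.0113 m and d₂ = 0.0176 m.
B₁ = 2.73×10⁻⁴ T, B₂ = 4.22×10⁻⁴ T.
Between parallel currents the two contributions point in opposite directions, so they subtract. B = |B₁ − B₂| = |2.73×10⁻⁴ − 4.22×10⁻⁴| = 1.49×10⁻⁴ T.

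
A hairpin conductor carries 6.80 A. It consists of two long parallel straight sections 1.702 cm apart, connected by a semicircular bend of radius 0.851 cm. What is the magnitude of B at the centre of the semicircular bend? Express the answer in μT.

The semicircular arc contributes B_arc = μ₀I·π/(4πR) = μ₀I/(4R) = 2.51×10⁻⁴ T.
Each semi-infinite lead is at perpendicular distance R = 0.00851 m from the centre, with the perpendicular foot at its near end, so it contributes μ₀I/(4πR); both point the same way, together 1.60×10⁻⁴ T.
Arc and leads all point the same direction: B = 2.51×10⁻⁴ + 1.60×10⁻⁴ = 4.11×10⁻⁴ T.

B ≈ 411 μT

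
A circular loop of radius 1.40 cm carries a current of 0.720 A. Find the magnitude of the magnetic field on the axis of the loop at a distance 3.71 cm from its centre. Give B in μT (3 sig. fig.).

On the axis of a circular loop, B = μ₀IR² / [2(R²+z²)^(3/2)].
R² + z² = (0.014)² + (0.0371)² = 0.001572 m², and (R²+z²)^(3/2) = 6.24×10⁻⁵ m³.
B = (4π×10⁻⁷ × 0.720 × 0.000196) / (2 × 6.24×10⁻⁵) = 1.42×10⁻⁶ T.

B ≈ 1.42 μT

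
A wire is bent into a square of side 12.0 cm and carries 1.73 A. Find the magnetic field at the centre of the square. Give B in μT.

B ≈ 16.3 μT

Each side is a finite straight segment at perpendicular distance d = a/(2 tan(π/4)) = 0.06 m from the centre, with end-angles ±π/4.
One side contributes B₁ = (μ₀I/4πd)·2 sin(π/4) = 4.08×10⁻⁶ T.
All 4 sides add in the same direction: B = 4 × 4.08×10⁻⁶ = 1.63×10⁻⁵ T.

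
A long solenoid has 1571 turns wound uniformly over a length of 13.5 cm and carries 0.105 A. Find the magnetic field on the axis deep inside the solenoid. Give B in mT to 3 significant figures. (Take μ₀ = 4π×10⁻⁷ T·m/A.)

B ≈ 1.54 mT

Inside a long solenoid, B = μ₀nI with n = 1.164×10⁴ turns/m.
B = 4π×10⁻⁷ × 1.164×10⁴ × 0.105 = 1.54×10⁻³ T.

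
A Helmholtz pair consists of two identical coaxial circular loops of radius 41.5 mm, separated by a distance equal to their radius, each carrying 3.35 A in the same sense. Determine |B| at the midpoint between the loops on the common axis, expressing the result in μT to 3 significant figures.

B ≈ 72.6 μT

Each loop contributes B = μ₀IR²/[2(R²+z²)^(3/2)] on the axis, with z measured from that loop.
Loop 1 (z = 0.02075 m): B₁ = 3.63×10⁻⁵ T. Loop 2 (z = 0.02075 m): B₂ = 3.63×10⁻⁵ T.
The fields add: B = B₁ + B₂ = 7.26×10⁻⁵ T.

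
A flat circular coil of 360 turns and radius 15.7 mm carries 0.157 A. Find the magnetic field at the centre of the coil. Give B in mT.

For an N-turn flat coil, B = Nμ₀I/(2R) with R = 0.0157 m.
B = 360 × 6.28×10⁻⁶ T = 2.26×10⁻³ T.

B ≈ 2.26 mT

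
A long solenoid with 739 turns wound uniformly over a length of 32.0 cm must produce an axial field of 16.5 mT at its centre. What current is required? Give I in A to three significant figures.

Inside a long solenoid B = μ₀nI with n = 2309 m⁻¹, so I = B/(μ₀n).
I = 1.65×10⁻² / (4π×10⁻⁷ × 2309) = 5.69 A.

I ≈ 5.69 A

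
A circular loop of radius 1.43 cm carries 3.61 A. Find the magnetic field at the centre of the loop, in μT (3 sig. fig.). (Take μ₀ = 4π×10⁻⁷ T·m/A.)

At the centre of a circular loop the Biot–Savart law gives B = μ₀I/(2R).
B = (4π×10⁻⁷ × 3.61) / (2 × 0.0143) = 1.59×10⁻⁴ T.

B ≈ 159 μT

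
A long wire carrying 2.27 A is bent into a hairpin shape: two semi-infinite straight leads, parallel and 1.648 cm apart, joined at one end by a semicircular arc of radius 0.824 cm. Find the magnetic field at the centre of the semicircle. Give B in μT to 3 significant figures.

B ≈ 142 μT

The semicircular arc contributes B_arc = μ₀I·π/(4πR) = μ₀I/(4R) = 8.65×10⁻⁵ T.
Each semi-infinite lead is at perpendicular distance R = 0.00824 m from the centre, with the perpendicular foot at its near end, so it contributes μ₀I/(4πR); both point the same way, together 5.51×10⁻⁵ T.
Arc and leads all point the same direction: B = 8.65×10⁻⁵ + 5.51×10⁻⁵ = 1.42×10⁻⁴ T.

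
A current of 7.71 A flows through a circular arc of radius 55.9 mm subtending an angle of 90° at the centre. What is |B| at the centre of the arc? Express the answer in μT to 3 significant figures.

The Biot–Savart field of a circular arc at its centre is B = μ₀Iφ/(4πR), with φ = 1.571 rad.
B = (4π×10⁻⁷ × 7.71 × 1.571) / (4π × 0.0559) = 2.17×10⁻⁵ T.

B ≈ 21.7 μT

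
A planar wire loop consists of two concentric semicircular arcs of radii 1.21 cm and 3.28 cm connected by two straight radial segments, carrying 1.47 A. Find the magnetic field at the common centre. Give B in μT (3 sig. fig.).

B ≈ 24.1 μT

The radial connectors point toward the centre, so dl × r̂ = 0 and they contribute nothing.
Each semicircle gives μ₀I/(4R): inner arc 3.82×10⁻⁵ T, outer arc 1.41×10⁻⁵ T.
The two arcs carry current in opposite angular senses, so their fields oppose: B = |3.82×10⁻⁵ − 1.41×10⁻⁵| = 2.41×10⁻⁵ T.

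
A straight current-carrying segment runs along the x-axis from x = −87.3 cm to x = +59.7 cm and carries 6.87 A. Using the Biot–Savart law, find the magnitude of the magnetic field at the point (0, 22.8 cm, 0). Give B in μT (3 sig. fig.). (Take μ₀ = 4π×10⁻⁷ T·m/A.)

For a finite straight segment, B = (μ₀I/4πd)(sinθ₁ + sinθ₂), where θ₁, θ₂ are the angles from the perpendicular to each end.
The perpendicular distance is d = 0.228 m; the end-offsets along the wire are a = 0.873 m and b = 0.597 m.
sinθ₁ = 0.873/√(0.873²+0.228²) = 0.9675; sinθ₂ = 0.597/√(0.597²+0.228²) = 0.9342.
B = (4π×10⁻⁷ × 6.87) / (4π × 0.228) × (0.9675 + 0.9342) = 5.73×10⁻⁶ T.

B ≈ 5.73 μT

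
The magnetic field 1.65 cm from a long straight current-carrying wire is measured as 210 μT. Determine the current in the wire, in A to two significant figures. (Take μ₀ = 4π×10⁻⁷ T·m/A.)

I ≈ 17 A

For a long straight wire B = μ₀I/(2πd), so I = 2πdB/μ₀.
I = 2π × 0.0165 × 2.10×10⁻⁴ / (4π×10⁻⁷) = 17.3 A.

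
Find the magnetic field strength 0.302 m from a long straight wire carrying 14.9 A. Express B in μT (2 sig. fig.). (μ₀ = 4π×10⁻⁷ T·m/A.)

B ≈ 9.9 μT

For an infinitely long straight wire, B = μ₀I/(2πd).
B = (4π×10⁻⁷ × 14.9) / (2π × 0.302) = 9.87×10⁻⁶ T.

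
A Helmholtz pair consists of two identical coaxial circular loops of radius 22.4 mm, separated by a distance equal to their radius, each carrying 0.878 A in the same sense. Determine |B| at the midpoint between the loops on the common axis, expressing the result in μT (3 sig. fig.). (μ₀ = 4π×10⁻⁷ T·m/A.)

Each loop contributes B = μ₀IR²/[2(R²+z²)^(3/2)] on the axis, with z measured from that loop.
Loop 1 (z = 0.0112 m): B₁ = 1.76×10⁻⁵ T. Loop 2 (z = 0.0112 m): B₂ = 1.76×10⁻⁵ T.
The fields add: B = B₁ + B₂ = 3.52×10⁻⁵ T.

B ≈ 35.2 μT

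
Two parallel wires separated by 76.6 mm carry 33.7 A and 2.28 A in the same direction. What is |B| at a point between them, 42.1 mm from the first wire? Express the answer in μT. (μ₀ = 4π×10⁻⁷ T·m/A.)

B ≈ 147 μT

Each long wire gives B = μ₀I/(2πd). Distances are d₁ = 0.0421 m and d₂ = 0.0345 m.
B₁ = 1.60×10⁻⁴ T, B₂ = 1.32×10⁻⁵ T.
Between parallel currents the two contributions point in opposite directions, so they subtract. B = |B₁ − B₂| = |1.60×10⁻⁴ − 1.32×10⁻⁵| = 1.47×10⁻⁴ T.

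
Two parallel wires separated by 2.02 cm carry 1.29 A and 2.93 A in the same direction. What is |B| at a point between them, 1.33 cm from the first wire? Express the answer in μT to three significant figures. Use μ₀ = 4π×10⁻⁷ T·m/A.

B ≈ 65.5 μT

Each long wire gives B = μ₀I/(2πd). Distances are d₁ = 0.0133 m and d₂ = 0.0069 m.
B₁ = 1.94×10⁻⁵ T, B₂ = 8.49×10⁻⁵ T.
Between parallel currents the two contributions point in opposite directions, so they subtract. B = |B₁ − B₂| = |1.94×10⁻⁵ − 8.49×10⁻⁵| = 6.55×10⁻⁵ T.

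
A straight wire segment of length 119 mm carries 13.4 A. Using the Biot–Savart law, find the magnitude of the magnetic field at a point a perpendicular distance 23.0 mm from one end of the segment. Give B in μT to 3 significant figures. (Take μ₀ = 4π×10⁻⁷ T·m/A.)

B ≈ 57.2 μT

For a finite straight segment, B = (μ₀I/4πd)(sinθ₁ + sinθ₂), where θ₁, θ₂ are the angles from the perpendicular to each end.
The perpendicular foot is at one end, so the two end-offsets along the wire are 0 and L = 0.119 m.
sinθ₁ = 0/√(0²+0.023²) = 0.0000; sinθ₂ = 0.119/√(0.119²+0.023²) = 0.9818.
B = (4π×10⁻⁷ × 13.4) / (4π × 0.023) × (0.0000 + 0.9818) = 5.72×10⁻⁵ T.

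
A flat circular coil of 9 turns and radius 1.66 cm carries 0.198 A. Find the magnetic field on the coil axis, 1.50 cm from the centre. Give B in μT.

B ≈ 27.5 μT

For an N-turn flat coil, B = Nμ₀IR²/[2(R²+z²)^(3/2)] with R = 0.0166 m, z = 0.015 m.
B = 9 × 3.06×10⁻⁶ T = 2.75×10⁻⁵ T.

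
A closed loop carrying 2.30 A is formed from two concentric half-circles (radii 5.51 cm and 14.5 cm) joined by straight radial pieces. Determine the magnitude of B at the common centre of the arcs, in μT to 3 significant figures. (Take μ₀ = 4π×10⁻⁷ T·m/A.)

B ≈ 8.13 μT

The radial connectors point toward the centre, so dl × r̂ = 0 and they contribute nothing.
Each semicircle gives μ₀I/(4R): inner arc 1.31×10⁻⁵ T, outer arc 4.98×10⁻⁶ T.
The two arcs carry current in opposite angular senses, so their fields oppose: B = |1.31×10⁻⁵ − 4.98×10⁻⁶| = 8.13×10⁻⁶ T.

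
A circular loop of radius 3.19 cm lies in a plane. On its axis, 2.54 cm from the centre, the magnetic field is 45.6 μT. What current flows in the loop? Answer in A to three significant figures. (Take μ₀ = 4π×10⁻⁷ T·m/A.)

On the axis of a loop, B = μ₀IR²/[2(R²+z²)^(3/2)], so I = 2B(R²+z²)^(3/2)/(μ₀R²).
R² + z² = 0.001018 + 0.0006452 = 0.001663 m²; raised to 3/2 gives 6.78×10⁻⁵ m³.
I = 2 × 4.56×10⁻⁵ × 6.78×10⁻⁵ / (1.26×10⁻⁶ × 0.001018) = 4.84 A.

I ≈ 4.84 A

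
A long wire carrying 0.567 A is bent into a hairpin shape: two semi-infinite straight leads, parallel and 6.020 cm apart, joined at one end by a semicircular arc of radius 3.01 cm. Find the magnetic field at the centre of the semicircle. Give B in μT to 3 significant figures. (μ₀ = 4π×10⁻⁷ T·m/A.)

The semicircular arc contributes B_arc = μ₀I·π/(4πR) = μ₀I/(4R) = 5.92×10⁻⁶ T.
Each semi-infinite lead is at perpendicular distance R = 0.0301 m from the centre, with the perpendicular foot at its near end, so it contributes μ₀I/(4πR); both point the same way, together 3.77×10⁻⁶ T.
Arc and leads all point the same direction: B = 5.92×10⁻⁶ + 3.77×10⁻⁶ = 9.69×10⁻⁶ T.

B ≈ 9.69 μT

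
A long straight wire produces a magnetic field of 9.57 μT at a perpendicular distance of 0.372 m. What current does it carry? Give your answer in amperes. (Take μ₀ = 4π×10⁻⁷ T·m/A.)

For a long straight wire B = μ₀I/(2πd), so I = 2πdB/μ₀.
I = 2π × 0.372 × 9.57×10⁻⁶ / (4π×10⁻⁷) = 17.8 A.

I ≈ 17.8 A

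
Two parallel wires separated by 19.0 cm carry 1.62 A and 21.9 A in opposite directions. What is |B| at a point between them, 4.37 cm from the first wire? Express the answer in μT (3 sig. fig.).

Each long wire gives B = μ₀I/(2πd). Distances are d₁ = 0.0437 m and d₂ = 0.1463 m.
B₁ = 7.41×10⁻⁶ T, B₂ = 2.99×10⁻⁵ T.
Between antiparallel currents both contributions point the same way, so they add. B = B₁ + B₂ = 7.41×10⁻⁶ + 2.99×10⁻⁵ = 3.74×10⁻⁵ T.

B ≈ 37.4 μT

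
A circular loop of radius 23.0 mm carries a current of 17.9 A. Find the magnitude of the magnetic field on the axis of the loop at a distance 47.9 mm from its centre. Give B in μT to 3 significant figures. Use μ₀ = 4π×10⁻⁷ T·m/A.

On the axis of a circular loop, B = μ₀IR² / [2(R²+z²)^(3/2)].
R² + z² = (0.023)² + (0.0479)² = 0.002823 m², and (R²+z²)^(3/2) = 1.50×10⁻⁴ m³.
B = (4π×10⁻⁷ × 17.9 × 0.000529) / (2 × 1.50×10⁻⁴) = 3.97×10⁻⁵ T.

B ≈ 39.7 μT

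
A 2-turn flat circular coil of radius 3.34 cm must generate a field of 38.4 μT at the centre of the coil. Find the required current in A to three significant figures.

I ≈ 1.02 A

For an N-turn coil, B = Nμ₀I/(2R) with R = 0.0334 m, so I = 2RB/(Nμ₀) = 2 × 0.0334 × 3.84×10⁻⁵ / (2 × 4π×10⁻⁷) = 1.02 A.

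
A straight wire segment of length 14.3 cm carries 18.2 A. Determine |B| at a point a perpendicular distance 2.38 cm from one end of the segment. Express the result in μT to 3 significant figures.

B ≈ 75.4 μT

For a finite straight segment, B = (μ₀I/4πd)(sinθ₁ + sinθ₂), where θ₁, θ₂ are the angles from the perpendicular to each end.
The perpendicular foot is at one end, so the two end-offsets along the wire are 0 and L = 0.143 m.
sinθ₁ = 0/√(0²+0.0238²) = 0.0000; sinθ₂ = 0.143/√(0.143²+0.0238²) = 0.9864.
B = (4π×10⁻⁷ × 18.2) / (4π × 0.0238) × (0.0000 + 0.9864) = 7.54×10⁻⁵ T.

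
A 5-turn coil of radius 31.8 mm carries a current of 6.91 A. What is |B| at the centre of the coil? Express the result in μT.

For an N-turn flat coil, B = Nμ₀I/(2R) with R = 0.0318 m.
B = 5 × 1.37×10⁻⁴ T = 6.83×10⁻⁴ T.

B ≈ 683 μT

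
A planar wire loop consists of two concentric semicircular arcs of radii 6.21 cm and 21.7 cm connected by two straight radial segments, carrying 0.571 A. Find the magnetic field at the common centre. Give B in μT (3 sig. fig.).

B ≈ 2.06 μT

The radial connectors point toward the centre, so dl × r̂ = 0 and they contribute nothing.
Each semicircle gives μ₀I/(4R): inner arc 2.89×10⁻⁶ T, outer arc 8.27×10⁻⁷ T.
The two arcs carry current in opposite angular senses, so their fields oppose: B = |2.89×10⁻⁶ − 8.27×10⁻⁷| = 2.06×10⁻⁶ T.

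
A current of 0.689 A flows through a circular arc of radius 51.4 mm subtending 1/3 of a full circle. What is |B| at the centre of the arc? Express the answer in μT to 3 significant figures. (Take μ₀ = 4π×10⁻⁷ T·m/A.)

B ≈ 2.81 μT

The Biot–Savart field of a circular arc at its centre is B = μ₀Iφ/(4πR), with φ = 2.094 rad.
B = (4π×10⁻⁷ × 0.689 × 2.094) / (4π × 0.0514) = 2.81×10⁻⁶ T.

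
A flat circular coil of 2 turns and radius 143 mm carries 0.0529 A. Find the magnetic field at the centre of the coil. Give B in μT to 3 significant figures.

B ≈ 0.465 μT

For an N-turn flat coil, B = Nμ₀I/(2R) with R = 0.143 m.
B = 2 × 2.32×10⁻⁷ T = 4.65×10⁻⁷ T.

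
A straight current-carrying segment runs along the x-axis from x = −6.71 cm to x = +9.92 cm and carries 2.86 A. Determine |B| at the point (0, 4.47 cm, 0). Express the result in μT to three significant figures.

For a finite straight segment, B = (μ₀I/4πd)(sinθ₁ + sinθ₂), where θ₁, θ₂ are the angles from the perpendicular to each end.
The perpendicular distance is d = 0.0447 m; the end-offsets along the wire are a = 0.0671 m and b = 0.0992 m.
sinθ₁ = 0.0671/√(0.0671²+0.0447²) = 0.8322; sinθ₂ = 0.0992/√(0.0992²+0.0447²) = 0.9117.
B = (4π×10⁻⁷ × 2.86) / (4π × 0.0447) × (0.8322 + 0.9117) = 1.12×10⁻⁵ T.

B ≈ 11.2 μT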